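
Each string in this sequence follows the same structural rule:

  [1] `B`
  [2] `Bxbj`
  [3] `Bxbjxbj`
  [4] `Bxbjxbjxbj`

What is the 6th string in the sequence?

Each term is the previous one with xbj appended.
From Bxbjxbjxbj, 2 further steps: Bxbjxbjxbj → Bxbjxbjxbjxbj → (answer).

Bxbjxbjxbjxbjxbj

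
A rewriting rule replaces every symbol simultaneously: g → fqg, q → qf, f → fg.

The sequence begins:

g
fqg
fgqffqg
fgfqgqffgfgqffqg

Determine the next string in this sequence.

fgfqgfgqffqgqffgfgfqgfgfqgqffgfgqffqg

φ(fgfqgqffgfgqffqg) expands symbol-by-symbol to fg fqg fg qf fqg qf fg fg fqg fg fqg qf fg fg qf fqg; joining the 16 pieces gives the next term.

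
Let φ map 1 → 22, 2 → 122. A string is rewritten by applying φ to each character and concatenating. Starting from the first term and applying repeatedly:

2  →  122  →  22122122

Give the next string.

Expanding 22122122: 2→122, 2→122, 1→22, 2→122, 2→122, 1→22, 2→122, 2→122. Concatenated: 122 122 22 122 122 22 122 122.

1221222212212222122122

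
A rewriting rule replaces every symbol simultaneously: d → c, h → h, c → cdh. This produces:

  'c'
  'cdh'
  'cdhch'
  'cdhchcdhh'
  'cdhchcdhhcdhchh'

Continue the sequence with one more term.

Replace each of the 15 characters of cdhchcdhhcdhchh in place — cdh c h cdh h cdh c h h cdh c h cdh h h — and concatenate.

cdhchcdhhcdhchhcdhchcdhhh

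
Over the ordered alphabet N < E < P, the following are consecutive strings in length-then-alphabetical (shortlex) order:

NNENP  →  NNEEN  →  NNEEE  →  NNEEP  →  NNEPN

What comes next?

NNEPE

Find the rightmost character of NNEPN below P, bump it to the next letter, and reset everything to its right to N.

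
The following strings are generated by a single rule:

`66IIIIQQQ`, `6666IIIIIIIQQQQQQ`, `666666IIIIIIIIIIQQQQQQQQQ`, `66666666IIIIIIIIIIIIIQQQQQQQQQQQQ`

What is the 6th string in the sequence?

666666666666IIIIIIIIIIIIIIIIIIIQQQQQQQQQQQQQQQQQQ

Reading off run lengths: 6 runs 2, 4, 6, 8; I runs 4, 7, 10, 13; Q runs 3, 6, 9, 12 — each is linear in n (n = 1, 2, …).
At n = 6 the blocks have lengths 12, 19, 18.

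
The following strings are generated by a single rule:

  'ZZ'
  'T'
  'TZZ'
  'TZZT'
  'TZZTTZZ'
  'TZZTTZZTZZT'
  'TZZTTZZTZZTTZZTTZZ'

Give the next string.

TZZTTZZTZZTTZZTTZZTZZTTZZTZZT

From term 3 onward, concatenate the last term with the second-to-last: T·ZZ = TZZ, TZZ·T = TZZT, …
Continuing: TZZTTZZTZZTTZZTTZZ · TZZTTZZTZZT gives term 8.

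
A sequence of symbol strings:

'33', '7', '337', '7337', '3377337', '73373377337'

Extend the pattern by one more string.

337733773373377337

From term 3 onward, concatenate the second-to-last term with the last: 33·7 = 337, 7·337 = 7337, …
So term 7 is 3377337·73373377337.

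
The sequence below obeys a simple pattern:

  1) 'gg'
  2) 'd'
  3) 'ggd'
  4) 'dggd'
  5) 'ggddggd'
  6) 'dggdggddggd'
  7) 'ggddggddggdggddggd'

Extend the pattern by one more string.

dggdggddggdggddggddggdggddggd

This is a Fibonacci-style word recurrence s(k) = s(k−2)·s(k−1): e.g. gg·d = ggd.
The next term joins dggdggddggd and ggddggddggdggddggd.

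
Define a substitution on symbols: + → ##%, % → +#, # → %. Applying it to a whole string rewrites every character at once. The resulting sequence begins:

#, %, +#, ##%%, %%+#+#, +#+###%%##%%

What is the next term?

Expanding +#+###%%##%%: +→##%, #→%, +→##%, #→%, #→%, #→%, %→+#, %→+#, #→%, #→%, %→+#, %→+#. Concatenated: ##% % ##% % % % +# +# % % +# +#.

##%%##%%%%+#+#%%+#+#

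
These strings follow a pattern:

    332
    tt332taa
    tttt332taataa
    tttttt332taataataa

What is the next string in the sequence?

Every step adds tt to the front and taa to the end of the previous string.
One more step from tttttt332taataataa gives the answer.

tttttttt332taataataataa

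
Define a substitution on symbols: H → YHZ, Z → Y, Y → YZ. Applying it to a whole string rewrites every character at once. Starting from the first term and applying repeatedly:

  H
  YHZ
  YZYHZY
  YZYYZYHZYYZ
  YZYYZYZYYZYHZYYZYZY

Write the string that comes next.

YZYYZYZYYZYYZYZYYZYHZYYZYZYYZYYZ

Applying the rule to each of the 19 symbols of YZYYZYZYYZYHZYYZYZY gives the pieces YZ Y YZ YZ Y YZ Y YZ YZ Y YZ YHZ Y YZ YZ Y YZ Y YZ, which concatenate to the answer.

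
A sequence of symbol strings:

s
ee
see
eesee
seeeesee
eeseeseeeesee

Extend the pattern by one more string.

seeeeseeeeseeseeeesee

From term 3 onward, concatenate the second-to-last term with the last: s·ee = see, ee·see = eesee, …
So term 7 is seeeesee·eeseeseeeesee.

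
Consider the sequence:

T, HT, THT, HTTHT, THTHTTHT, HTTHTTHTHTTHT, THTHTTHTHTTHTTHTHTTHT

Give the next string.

HTTHTTHTHTTHTTHTHTTHTHTTHTTHTHTTHT

From term 3 onward, concatenate the second-to-last term with the last: T·HT = THT, HT·THT = HTTHT, …
Continuing: HTTHTTHTHTTHT · THTHTTHTHTTHTTHTHTTHT gives term 8.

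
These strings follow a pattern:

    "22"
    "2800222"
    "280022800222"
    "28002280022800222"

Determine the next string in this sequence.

Every step adds 28002 at the front: s(k+1) = 28002·s(k).
One more step from 28002280022800222 gives the answer.

2800228002280022800222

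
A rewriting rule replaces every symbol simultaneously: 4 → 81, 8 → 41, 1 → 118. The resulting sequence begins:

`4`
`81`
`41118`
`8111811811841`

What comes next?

Rewriting the 13 symbols of 8111811811841 one by one yields 41 118 118 118 41 118 118 41 118 118 41 81 118; concatenated:

4111811811841118118411181184181118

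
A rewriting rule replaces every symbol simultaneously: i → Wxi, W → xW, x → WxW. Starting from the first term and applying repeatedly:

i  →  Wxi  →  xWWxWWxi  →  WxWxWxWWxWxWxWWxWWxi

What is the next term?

xWWxWxWWxWxWWxWxWxWWxWxWWxWxWWxWxWxWWxWxWxWWxWWxi

φ(WxWxWxWWxWxWxWWxWWxi) expands symbol-by-symbol to xW WxW xW WxW xW WxW xW xW WxW xW WxW xW WxW xW xW WxW xW xW WxW Wxi; joining the 20 pieces gives the next term.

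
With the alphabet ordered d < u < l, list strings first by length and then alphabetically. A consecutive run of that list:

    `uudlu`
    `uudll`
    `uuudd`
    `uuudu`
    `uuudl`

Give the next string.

uuuud

Find the rightmost character of uuudl below l, bump it to the next letter, and reset everything to its right to d.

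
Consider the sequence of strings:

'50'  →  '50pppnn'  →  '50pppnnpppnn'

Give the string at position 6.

50pppnnpppnnpppnnpppnnpppnn

The strings grow by a fixed suffix pppnn each time.
From 50pppnnpppnn, 3 further steps: 50pppnnpppnn → 50pppnnpppnnpppnn → 50pppnnpppnnpppnnpppnn → (answer).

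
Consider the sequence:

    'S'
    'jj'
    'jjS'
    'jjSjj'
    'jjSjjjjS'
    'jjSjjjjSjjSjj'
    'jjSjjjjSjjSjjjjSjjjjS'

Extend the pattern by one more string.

Each term (from the third on) is the previous term followed by the one before it: term 3 = jj·S = jjS.
So term 8 is jjSjjjjSjjSjjjjSjjjjS·jjSjjjjSjjSjj.

jjSjjjjSjjSjjjjSjjjjSjjSjjjjSjjSjj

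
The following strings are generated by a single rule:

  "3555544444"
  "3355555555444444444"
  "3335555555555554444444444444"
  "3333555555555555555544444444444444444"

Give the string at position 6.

3333335555555555555555555555554444444444444444444444444

The n-th term is n 3's then 4n 5's then 4n+1 4's (n = 1, 2, …).
Setting n = 6 gives 6, 24, 25 characters in each block.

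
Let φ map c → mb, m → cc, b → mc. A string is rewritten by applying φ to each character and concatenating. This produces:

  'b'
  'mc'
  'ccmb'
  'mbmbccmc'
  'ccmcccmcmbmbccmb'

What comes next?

φ(ccmcccmcmbmbccmb) expands symbol-by-symbol to mb mb cc mb mb mb cc mb cc mc cc mc mb mb cc mc; joining the 16 pieces gives the next term.

mbmbccmbmbmbccmbccmcccmcmbmbccmc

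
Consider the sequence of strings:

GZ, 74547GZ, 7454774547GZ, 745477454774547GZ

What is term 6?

7454774547745477454774547GZ

The strings grow by a fixed prefix 74547 each time.
From 745477454774547GZ, 2 further steps: 745477454774547GZ → 74547745477454774547GZ → (answer).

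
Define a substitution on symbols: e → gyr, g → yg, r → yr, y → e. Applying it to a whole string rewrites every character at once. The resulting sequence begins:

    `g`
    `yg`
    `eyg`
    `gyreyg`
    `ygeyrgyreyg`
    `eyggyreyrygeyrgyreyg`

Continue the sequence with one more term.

Rewriting the 20 symbols of eyggyreyrygeyrgyreyg one by one yields gyr e yg yg e yr gyr e yr e yg gyr e yr yg e yr gyr e yg; concatenated:

gyreygygeyrgyreyreyggyreyrygeyrgyreyg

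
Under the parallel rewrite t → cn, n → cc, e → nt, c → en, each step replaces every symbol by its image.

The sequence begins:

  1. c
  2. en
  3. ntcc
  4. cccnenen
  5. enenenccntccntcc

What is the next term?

Replace each of the 16 characters of enenenccntccntcc in place — nt cc nt cc nt cc en en cc cn en en cc cn en en — and concatenate.

ntccntccntccenencccnenencccnenen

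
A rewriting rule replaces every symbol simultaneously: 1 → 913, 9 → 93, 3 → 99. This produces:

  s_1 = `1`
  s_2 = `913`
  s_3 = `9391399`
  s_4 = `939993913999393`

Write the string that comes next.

Rewriting the 15 symbols of 939993913999393 one by one yields 93 99 93 93 93 99 93 913 99 93 93 93 99 93 99; concatenated:

9399939393999391399939393999399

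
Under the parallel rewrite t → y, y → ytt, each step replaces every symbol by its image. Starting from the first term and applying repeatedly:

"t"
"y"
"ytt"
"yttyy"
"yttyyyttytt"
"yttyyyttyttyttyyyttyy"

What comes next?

Rewriting the 21 symbols of yttyyyttyttyttyyyttyy one by one yields ytt y y ytt ytt ytt y y ytt y y ytt y y ytt ytt ytt y y ytt ytt; concatenated:

yttyyyttyttyttyyyttyyyttyyyttyttyttyyyttytt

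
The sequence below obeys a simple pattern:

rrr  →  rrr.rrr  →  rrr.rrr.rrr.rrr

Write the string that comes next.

Each string is two copies of the previous one joined by '.'.
Doubling rrr.rrr.rrr.rrr with '.' between the halves:

rrr.rrr.rrr.rrr.rrr.rrr.rrr.rrr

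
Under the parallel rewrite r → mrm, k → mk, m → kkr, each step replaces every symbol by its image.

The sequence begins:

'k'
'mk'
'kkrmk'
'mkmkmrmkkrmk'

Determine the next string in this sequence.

kkrmkkkrmkkkrmrmkkrmkmkmrmkkrmk

Apply φ to mkmkmrmkkrmk symbol by symbol: m→kkr, k→mk, m→kkr, k→mk, m→kkr, r→mrm, m→kkr, k→mk, k→mk, r→mrm, m→kkr, k→mk; joined: kkr mk kkr mk kkr mrm kkr mk mk mrm kkr mk.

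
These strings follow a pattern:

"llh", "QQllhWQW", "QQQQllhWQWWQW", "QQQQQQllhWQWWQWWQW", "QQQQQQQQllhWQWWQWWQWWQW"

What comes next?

Every step adds QQ to the front and WQW to the end of the previous string.
One more step from QQQQQQQQllhWQWWQWWQWWQW gives the answer.

QQQQQQQQQQllhWQWWQWWQWWQWWQW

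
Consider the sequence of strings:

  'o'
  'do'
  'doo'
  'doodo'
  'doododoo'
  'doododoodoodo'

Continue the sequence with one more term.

From term 3 onward, concatenate the last term with the second-to-last: do·o = doo, doo·do = doodo, …
So term 7 is doododoodoodo·doododoo.

doododoodoododoododoo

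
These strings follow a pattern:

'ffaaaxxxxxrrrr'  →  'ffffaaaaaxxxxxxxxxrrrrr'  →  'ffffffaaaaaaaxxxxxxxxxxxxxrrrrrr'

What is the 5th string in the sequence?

Reading off run lengths: f runs 2, 4, 6; a runs 3, 5, 7; x runs 5, 9, 13; r runs 4, 5, 6 — each is linear in n (n = 1, 2, …).
Setting n = 5 gives 10, 11, 21, 8 characters in each block.

ffffffffffaaaaaaaaaaaxxxxxxxxxxxxxxxxxxxxxrrrrrrrr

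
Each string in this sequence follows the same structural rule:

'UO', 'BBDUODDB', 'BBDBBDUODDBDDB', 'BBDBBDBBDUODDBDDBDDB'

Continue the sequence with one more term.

Each term wraps the previous one in BBD on the left and DDB on the right.
One more step from BBDBBDBBDUODDBDDBDDB gives the answer.

BBDBBDBBDBBDUODDBDDBDDBDDB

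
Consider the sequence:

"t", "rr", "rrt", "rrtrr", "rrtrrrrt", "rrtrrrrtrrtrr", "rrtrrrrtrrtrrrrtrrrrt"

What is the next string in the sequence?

rrtrrrrtrrtrrrrtrrrrtrrtrrrrtrrtrr

From term 3 onward, concatenate the last term with the second-to-last: rr·t = rrt, rrt·rr = rrtrr, …
So term 8 is rrtrrrrtrrtrrrrtrrrrt·rrtrrrrtrrtrr.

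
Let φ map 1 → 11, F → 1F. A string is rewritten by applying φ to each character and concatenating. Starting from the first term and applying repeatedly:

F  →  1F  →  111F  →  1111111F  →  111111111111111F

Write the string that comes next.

Rewriting the 16 symbols of 111111111111111F one by one yields 11 11 11 11 11 11 11 11 11 11 11 11 11 11 11 1F; concatenated:

1111111111111111111111111111111F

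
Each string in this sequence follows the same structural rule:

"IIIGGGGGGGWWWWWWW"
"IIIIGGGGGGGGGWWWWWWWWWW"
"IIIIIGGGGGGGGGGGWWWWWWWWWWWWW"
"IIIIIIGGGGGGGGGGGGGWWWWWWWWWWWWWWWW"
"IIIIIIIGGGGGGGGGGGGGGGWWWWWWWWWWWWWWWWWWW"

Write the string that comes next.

IIIIIIIIGGGGGGGGGGGGGGGGGWWWWWWWWWWWWWWWWWWWWWW

Term n consists of n I's, followed by 2n+1 G's, followed by 3n-2 W's, where the shown terms are n = 3, 4, 5, 6, 7.
Setting n = 8 gives 8, 17, 22 characters in each block.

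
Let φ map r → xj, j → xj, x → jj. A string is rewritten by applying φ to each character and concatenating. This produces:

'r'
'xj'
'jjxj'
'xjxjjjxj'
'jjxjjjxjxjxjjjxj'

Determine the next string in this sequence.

xjxjjjxjxjxjjjxjjjxjjjxjxjxjjjxj

Replace each of the 16 characters of jjxjjjxjxjxjjjxj in place — xj xj jj xj xj xj jj xj jj xj jj xj xj xj jj xj — and concatenate.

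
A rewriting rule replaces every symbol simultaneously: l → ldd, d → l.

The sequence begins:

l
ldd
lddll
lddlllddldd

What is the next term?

Expanding lddlllddldd: l→ldd, d→l, d→l, l→ldd, l→ldd, l→ldd, d→l, d→l, l→ldd, d→l, d→l. Concatenated: ldd l l ldd ldd ldd l l ldd l l.

lddlllddlddlddlllddll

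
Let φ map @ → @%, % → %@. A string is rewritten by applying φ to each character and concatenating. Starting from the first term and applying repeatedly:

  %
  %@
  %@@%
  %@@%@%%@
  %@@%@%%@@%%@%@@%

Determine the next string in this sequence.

Replace each of the 16 characters of %@@%@%%@@%%@%@@% in place — %@ @% @% %@ @% %@ %@ @% @% %@ %@ @% %@ @% @% %@ — and concatenate.

%@@%@%%@@%%@%@@%@%%@%@@%%@@%@%%@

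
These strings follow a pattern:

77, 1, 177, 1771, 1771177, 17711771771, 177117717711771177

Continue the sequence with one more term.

17711771771177117717711771771

This is a Fibonacci-style word recurrence s(k) = s(k−1)·s(k−2): e.g. 1·77 = 177.
Continuing: 177117717711771177 · 17711771771 gives term 8.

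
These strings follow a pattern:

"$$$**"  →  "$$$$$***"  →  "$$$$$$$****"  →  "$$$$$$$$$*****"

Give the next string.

$$$$$$$$$$$******

Each string has the form $^{2n-1} *^{n}, where the shown terms are n = 2, 3, 4, 5.
For the next term, n = 6, so the run lengths are 11, 6.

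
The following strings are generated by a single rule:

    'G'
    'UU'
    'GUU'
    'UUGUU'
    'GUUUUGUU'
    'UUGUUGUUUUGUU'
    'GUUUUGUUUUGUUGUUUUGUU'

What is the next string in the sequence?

UUGUUGUUUUGUUGUUUUGUUUUGUUGUUUUGUU

Each term (from the third on) is the two preceding terms concatenated in order: term 3 = G·UU = GUU.
Continuing: UUGUUGUUUUGUU · GUUUUGUUUUGUUGUUUUGUU gives term 8.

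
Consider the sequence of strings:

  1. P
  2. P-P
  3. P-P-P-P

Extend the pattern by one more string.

s(k+1) = s(k)·-·s(k) — each term doubles the last with '-' between the halves.
Doubling P-P-P-P with '-' between the halves:

P-P-P-P-P-P-P-P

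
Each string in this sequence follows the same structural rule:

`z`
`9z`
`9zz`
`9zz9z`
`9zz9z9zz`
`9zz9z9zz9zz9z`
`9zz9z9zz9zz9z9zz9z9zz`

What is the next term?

9zz9z9zz9zz9z9zz9z9zz9zz9z9zz9zz9z

This is a Fibonacci-style word recurrence s(k) = s(k−1)·s(k−2): e.g. 9z·z = 9zz.
The next term joins 9zz9z9zz9zz9z9zz9z9zz and 9zz9z9zz9zz9z.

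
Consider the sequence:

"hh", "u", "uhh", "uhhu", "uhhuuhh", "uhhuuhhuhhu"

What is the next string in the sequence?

Each term (from the third on) is the previous term followed by the one before it: term 3 = u·hh = uhh.
The next term joins uhhuuhhuhhu and uhhuuhh.

uhhuuhhuhhuuhhuuhh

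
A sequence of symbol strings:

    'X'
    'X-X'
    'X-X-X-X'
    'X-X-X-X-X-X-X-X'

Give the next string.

X-X-X-X-X-X-X-X-X-X-X-X-X-X-X-X

Each string is two copies of the previous one joined by '-'.
One more doubling of X-X-X-X-X-X-X-X gives the answer.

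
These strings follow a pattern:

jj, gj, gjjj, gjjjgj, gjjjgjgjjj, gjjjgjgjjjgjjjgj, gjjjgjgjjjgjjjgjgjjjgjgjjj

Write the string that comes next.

gjjjgjgjjjgjjjgjgjjjgjgjjjgjjjgjgjjjgjjjgj

Each term (from the third on) is the previous term followed by the one before it: term 3 = gj·jj = gjjj.
The next term joins gjjjgjgjjjgjjjgjgjjjgjgjjj and gjjjgjgjjjgjjjgj.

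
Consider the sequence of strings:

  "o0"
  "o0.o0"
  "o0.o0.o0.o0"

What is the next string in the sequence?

Every step duplicates the string with '.' between the halves.
Doubling o0.o0.o0.o0 with '.' between the halves:

o0.o0.o0.o0.o0.o0.o0.o0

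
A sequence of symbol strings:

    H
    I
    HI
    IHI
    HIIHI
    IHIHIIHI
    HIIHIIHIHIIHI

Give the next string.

IHIHIIHIHIIHIIHIHIIHI

Each term (from the third on) is the two preceding terms concatenated in order: term 3 = H·I = HI.
The next term joins IHIHIIHI and HIIHIIHIHIIHI.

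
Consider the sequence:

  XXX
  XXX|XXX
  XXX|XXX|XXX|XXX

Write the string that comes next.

XXX|XXX|XXX|XXX|XXX|XXX|XXX|XXX

Each string is two copies of the previous one joined by '|'.
So the next term is two copies of XXX|XXX|XXX|XXX with '|' between the halves.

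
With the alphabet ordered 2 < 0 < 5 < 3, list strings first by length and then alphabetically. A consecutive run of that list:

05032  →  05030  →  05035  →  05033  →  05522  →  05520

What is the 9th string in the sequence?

Stepping forward 3 times from 05520: 05520 → 05525 → 05523, then the target.

05502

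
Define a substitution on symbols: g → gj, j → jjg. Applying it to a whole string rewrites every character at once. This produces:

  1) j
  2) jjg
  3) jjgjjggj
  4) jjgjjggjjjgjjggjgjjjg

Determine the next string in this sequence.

jjgjjggjjjgjjggjgjjjgjjgjjggjjjgjjggjgjjjggjjjgjjgjjggj

Applying the rule to each of the 21 symbols of jjgjjggjjjgjjggjgjjjg gives the pieces jjg jjg gj jjg jjg gj gj jjg jjg jjg gj jjg jjg gj gj jjg gj jjg jjg jjg gj, which concatenate to the answer.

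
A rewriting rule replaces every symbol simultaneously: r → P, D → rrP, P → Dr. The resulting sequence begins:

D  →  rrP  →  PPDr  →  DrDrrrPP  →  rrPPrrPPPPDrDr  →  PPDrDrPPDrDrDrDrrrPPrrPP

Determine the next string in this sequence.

Rewriting the 24 symbols of PPDrDrPPDrDrDrDrrrPPrrPP one by one yields Dr Dr rrP P rrP P Dr Dr rrP P rrP P rrP P rrP P P P Dr Dr P P Dr Dr; concatenated:

DrDrrrPPrrPPDrDrrrPPrrPPrrPPrrPPPPDrDrPPDrDr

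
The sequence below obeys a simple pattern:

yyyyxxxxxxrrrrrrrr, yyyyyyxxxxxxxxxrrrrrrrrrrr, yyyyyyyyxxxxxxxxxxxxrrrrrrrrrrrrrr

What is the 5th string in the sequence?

Reading off run lengths: y runs 4, 6, 8; x runs 6, 9, 12; r runs 8, 11, 14 — each is linear in n, where the shown terms are n = 2, 3, 4.
At n = 6 the blocks have lengths 12, 18, 20.

yyyyyyyyyyyyxxxxxxxxxxxxxxxxxxrrrrrrrrrrrrrrrrrrrr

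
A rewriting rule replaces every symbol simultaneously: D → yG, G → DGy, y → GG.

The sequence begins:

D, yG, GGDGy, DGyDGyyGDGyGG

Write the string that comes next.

Rewriting the 13 symbols of DGyDGyyGDGyGG one by one yields yG DGy GG yG DGy GG GG DGy yG DGy GG DGy DGy; concatenated:

yGDGyGGyGDGyGGGGDGyyGDGyGGDGyDGy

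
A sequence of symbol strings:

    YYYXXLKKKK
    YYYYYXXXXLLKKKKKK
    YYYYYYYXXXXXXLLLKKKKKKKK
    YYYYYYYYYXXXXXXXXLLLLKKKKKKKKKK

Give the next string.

YYYYYYYYYYYXXXXXXXXXXLLLLLKKKKKKKKKKKK

Each string has the form Y^{2n+1} X^{2n} L^{n} K^{2n+2} (n = 1, 2, …).
For the next term, n = 5, so the run lengths are 11, 10, 5, 12.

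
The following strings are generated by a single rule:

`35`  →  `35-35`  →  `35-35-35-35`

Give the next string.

Each string is two copies of the previous one joined by '-'.
Doubling 35-35-35-35 with '-' between the halves:

35-35-35-35-35-35-35-35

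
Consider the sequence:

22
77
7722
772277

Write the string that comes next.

This is a Fibonacci-style word recurrence s(k) = s(k−1)·s(k−2): e.g. 77·22 = 7722.
So term 5 is 772277·7722.

7722777722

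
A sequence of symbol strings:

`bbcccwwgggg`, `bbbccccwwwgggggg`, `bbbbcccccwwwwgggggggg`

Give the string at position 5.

Each string has the form b^{n+1} c^{n+2} w^{n+1} g^{2n+2} (n = 1, 2, …).
At n = 5 the blocks have lengths 6, 7, 6, 12.

bbbbbbcccccccwwwwwwgggggggggggg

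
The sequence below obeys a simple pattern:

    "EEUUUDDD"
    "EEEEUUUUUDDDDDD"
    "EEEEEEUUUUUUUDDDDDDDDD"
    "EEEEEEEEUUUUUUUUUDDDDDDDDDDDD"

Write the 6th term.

EEEEEEEEEEEEUUUUUUUUUUUUUDDDDDDDDDDDDDDDDDD

The n-th term is 2n E's then 2n+1 U's then 3n D's (n = 1, 2, …).
For term 6, n = 6, so the run lengths are 12, 13, 18.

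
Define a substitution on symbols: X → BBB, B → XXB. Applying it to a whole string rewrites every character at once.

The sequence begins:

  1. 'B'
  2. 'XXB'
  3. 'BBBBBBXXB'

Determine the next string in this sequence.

Rewriting each symbol of BBBBBBXXB: B→XXB, B→XXB, B→XXB, B→XXB, B→XXB, B→XXB, X→BBB, X→BBB, B→XXB, which concatenates to XXB XXB XXB XXB XXB XXB BBB BBB XXB.

XXBXXBXXBXXBXXBXXBBBBBBBXXB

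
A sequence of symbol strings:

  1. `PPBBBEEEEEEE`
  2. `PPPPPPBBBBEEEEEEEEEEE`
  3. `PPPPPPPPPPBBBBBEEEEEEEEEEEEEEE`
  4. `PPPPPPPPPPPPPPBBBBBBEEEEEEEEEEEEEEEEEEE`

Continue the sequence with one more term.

PPPPPPPPPPPPPPPPPPBBBBBBBEEEEEEEEEEEEEEEEEEEEEEE

Term n consists of 4n-2 P's, followed by n+2 B's, followed by 4n+3 E's (n = 1, 2, …).
At n = 5 the blocks have lengths 18, 7, 23.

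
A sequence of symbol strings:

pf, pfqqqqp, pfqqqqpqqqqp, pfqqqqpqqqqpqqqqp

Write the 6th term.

Each term is the previous one with qqqqp appended.
From pfqqqqpqqqqpqqqqp, 2 further steps: pfqqqqpqqqqpqqqqp → pfqqqqpqqqqpqqqqpqqqqp → (answer).

pfqqqqpqqqqpqqqqpqqqqpqqqqp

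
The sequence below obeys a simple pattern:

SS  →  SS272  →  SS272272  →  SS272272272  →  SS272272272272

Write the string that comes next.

The strings grow by a fixed suffix 272 each time.
Applying this once more to SS272272272272:

SS272272272272272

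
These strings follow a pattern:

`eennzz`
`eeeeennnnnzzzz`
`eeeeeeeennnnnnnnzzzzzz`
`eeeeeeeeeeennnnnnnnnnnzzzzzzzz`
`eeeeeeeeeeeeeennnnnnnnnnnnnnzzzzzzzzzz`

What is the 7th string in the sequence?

eeeeeeeeeeeeeeeeeeeennnnnnnnnnnnnnnnnnnnzzzzzzzzzzzzzz

Each string has the form e^{3n-1} n^{3n-1} z^{2n} (n = 1, 2, …).
Setting n = 7 gives 20, 20, 14 characters in each block.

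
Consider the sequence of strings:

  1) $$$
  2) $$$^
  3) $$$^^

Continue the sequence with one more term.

Every step adds ^ to the end: s(k+1) = s(k)·^.
Applying this once more to $$$^^:

$$$^^^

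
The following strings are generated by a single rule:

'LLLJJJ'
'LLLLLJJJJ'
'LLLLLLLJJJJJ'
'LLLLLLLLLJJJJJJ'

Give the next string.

Each string has the form L^{2n-1} J^{n+1}, where the shown terms are n = 2, 3, 4, 5.
For the next term, n = 6, so the run lengths are 11, 7.

LLLLLLLLLLLJJJJJJJ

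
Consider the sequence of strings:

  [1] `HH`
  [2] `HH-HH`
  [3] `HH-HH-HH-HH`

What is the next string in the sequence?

s(k+1) = s(k)·-·s(k) — each term doubles the last with '-' between the halves.
One more doubling of HH-HH-HH-HH gives the answer.

HH-HH-HH-HH-HH-HH-HH-HH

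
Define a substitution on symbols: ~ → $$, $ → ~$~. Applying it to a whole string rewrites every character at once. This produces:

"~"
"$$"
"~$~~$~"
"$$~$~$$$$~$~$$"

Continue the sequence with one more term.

~$~~$~$$~$~$$~$~~$~~$~~$~$$~$~$$~$~~$~

Replace each of the 14 characters of $$~$~$$$$~$~$$ in place — ~$~ ~$~ $$ ~$~ $$ ~$~ ~$~ ~$~ ~$~ $$ ~$~ $$ ~$~ ~$~ — and concatenate.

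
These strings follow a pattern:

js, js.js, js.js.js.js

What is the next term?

Each string is two copies of the previous one joined by '.'.
So the next term is two copies of js.js.js.js with '.' between the halves.

js.js.js.js.js.js.js.js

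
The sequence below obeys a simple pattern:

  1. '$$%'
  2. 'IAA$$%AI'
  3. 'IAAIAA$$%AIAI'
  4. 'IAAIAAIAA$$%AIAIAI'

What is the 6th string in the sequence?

s(k+1) = IAA·s(k)·AI, so each term gains IAA as a prefix and AI as a suffix.
From IAAIAAIAA$$%AIAIAI, 2 further steps: IAAIAAIAA$$%AIAIAI → IAAIAAIAAIAA$$%AIAIAIAI → (answer).

IAAIAAIAAIAAIAA$$%AIAIAIAIAI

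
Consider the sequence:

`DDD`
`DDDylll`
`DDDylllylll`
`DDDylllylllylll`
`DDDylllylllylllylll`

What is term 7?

DDDylllylllylllylllylllylll

Every step adds ylll to the end: s(k+1) = s(k)·ylll.
From DDDylllylllylllylll, 2 further steps: DDDylllylllylllylll → DDDylllylllylllylllylll → (answer).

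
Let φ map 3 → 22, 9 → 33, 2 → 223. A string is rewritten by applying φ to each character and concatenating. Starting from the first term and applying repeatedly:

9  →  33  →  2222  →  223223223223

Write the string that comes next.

Apply φ to 223223223223 symbol by symbol: 2→223, 2→223, 3→22, 2→223, 2→223, 3→22, 2→223, 2→223, 3→22, 2→223, 2→223, 3→22; joined: 223 223 22 223 223 22 223 223 22 223 223 22.

22322322223223222232232222322322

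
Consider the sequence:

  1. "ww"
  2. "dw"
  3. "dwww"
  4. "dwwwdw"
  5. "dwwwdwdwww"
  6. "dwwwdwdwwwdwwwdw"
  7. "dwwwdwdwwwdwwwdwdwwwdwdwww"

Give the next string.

From term 3 onward, concatenate the last term with the second-to-last: dw·ww = dwww, dwww·dw = dwwwdw, …
So term 8 is dwwwdwdwwwdwwwdwdwwwdwdwww·dwwwdwdwwwdwwwdw.

dwwwdwdwwwdwwwdwdwwwdwdwwwdwwwdwdwwwdwwwdw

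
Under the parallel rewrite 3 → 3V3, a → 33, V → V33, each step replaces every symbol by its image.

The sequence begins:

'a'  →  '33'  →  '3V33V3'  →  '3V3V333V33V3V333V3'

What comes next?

Replace each of the 18 characters of 3V3V333V33V3V333V3 in place — 3V3 V33 3V3 V33 3V3 3V3 3V3 V33 3V3 3V3 V33 3V3 V33 3V3 3V3 3V3 V33 3V3 — and concatenate.

3V3V333V3V333V33V33V3V333V33V3V333V3V333V33V33V3V333V3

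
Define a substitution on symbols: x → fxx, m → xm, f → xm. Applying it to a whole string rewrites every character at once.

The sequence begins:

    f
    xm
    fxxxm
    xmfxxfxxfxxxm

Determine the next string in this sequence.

Applying the rule to each of the 13 symbols of xmfxxfxxfxxxm gives the pieces fxx xm xm fxx fxx xm fxx fxx xm fxx fxx fxx xm, which concatenate to the answer.

fxxxmxmfxxfxxxmfxxfxxxmfxxfxxfxxxm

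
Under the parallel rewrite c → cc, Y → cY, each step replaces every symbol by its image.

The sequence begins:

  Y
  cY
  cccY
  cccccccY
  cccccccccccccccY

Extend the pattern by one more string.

cccccccccccccccccccccccccccccccY

Replace each of the 16 characters of cccccccccccccccY in place — cc cc cc cc cc cc cc cc cc cc cc cc cc cc cc cY — and concatenate.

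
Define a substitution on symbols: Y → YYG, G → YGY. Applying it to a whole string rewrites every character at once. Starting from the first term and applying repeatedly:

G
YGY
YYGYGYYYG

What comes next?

Expanding YYGYGYYYG: Y→YYG, Y→YYG, G→YGY, Y→YYG, G→YGY, Y→YYG, Y→YYG, Y→YYG, G→YGY. Concatenated: YYG YYG YGY YYG YGY YYG YYG YYG YGY.

YYGYYGYGYYYGYGYYYGYYGYYGYGY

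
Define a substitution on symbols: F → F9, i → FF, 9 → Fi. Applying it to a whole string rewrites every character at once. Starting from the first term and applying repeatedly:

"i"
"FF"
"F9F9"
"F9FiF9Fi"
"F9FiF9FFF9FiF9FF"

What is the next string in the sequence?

F9FiF9FFF9FiF9F9F9FiF9FFF9FiF9F9

φ(F9FiF9FFF9FiF9FF) expands symbol-by-symbol to F9 Fi F9 FF F9 Fi F9 F9 F9 Fi F9 FF F9 Fi F9 F9; joining the 16 pieces gives the next term.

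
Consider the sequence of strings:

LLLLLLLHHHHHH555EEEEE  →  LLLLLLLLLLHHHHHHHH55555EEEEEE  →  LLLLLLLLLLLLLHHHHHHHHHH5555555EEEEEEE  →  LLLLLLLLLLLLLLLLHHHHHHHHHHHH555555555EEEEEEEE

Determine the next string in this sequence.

LLLLLLLLLLLLLLLLLLLHHHHHHHHHHHHHH55555555555EEEEEEEEE

The n-th term is 3n+1 L's then 2n+2 H's then 2n-1 5's then n+3 E's, where the shown terms are n = 2, 3, 4, 5.
Setting n = 6 gives 19, 14, 11, 9 characters in each block.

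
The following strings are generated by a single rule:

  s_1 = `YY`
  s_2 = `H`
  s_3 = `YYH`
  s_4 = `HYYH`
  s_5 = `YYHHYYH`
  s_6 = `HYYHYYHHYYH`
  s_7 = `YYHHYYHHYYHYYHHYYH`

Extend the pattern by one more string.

Each term (from the third on) is the two preceding terms concatenated in order: term 3 = YY·H = YYH.
Continuing: HYYHYYHHYYH · YYHHYYHHYYHYYHHYYH gives term 8.

HYYHYYHHYYHYYHHYYHHYYHYYHHYYH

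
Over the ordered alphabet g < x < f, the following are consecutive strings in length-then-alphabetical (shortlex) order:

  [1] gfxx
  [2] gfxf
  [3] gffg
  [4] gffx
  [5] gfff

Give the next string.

xggg

Find the rightmost character of gfff below f, bump it to the next letter, and reset everything to its right to g.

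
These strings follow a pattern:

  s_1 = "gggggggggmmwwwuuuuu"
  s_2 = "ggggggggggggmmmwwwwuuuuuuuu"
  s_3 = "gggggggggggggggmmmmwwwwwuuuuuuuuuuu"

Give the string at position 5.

gggggggggggggggggggggmmmmmmwwwwwwwuuuuuuuuuuuuuuuuu

Each string has the form g^{3n+3} m^{n} w^{n+1} u^{3n-1}, where the shown terms are n = 2, 3, 4.
At n = 6 the blocks have lengths 21, 6, 7, 17.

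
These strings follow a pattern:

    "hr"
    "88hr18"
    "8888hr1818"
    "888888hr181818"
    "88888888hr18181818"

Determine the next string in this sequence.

s(k+1) = 88·s(k)·18, so each term gains 88 as a prefix and 18 as a suffix.
Applying this once more to 88888888hr18181818:

8888888888hr1818181818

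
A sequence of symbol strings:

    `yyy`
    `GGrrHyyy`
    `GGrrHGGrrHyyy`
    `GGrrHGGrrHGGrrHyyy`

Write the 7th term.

GGrrHGGrrHGGrrHGGrrHGGrrHGGrrHyyy

Each term is the previous one with GGrrH prepended.
From GGrrHGGrrHGGrrHyyy, 3 further steps: GGrrHGGrrHGGrrHyyy → GGrrHGGrrHGGrrHGGrrHyyy → GGrrHGGrrHGGrrHGGrrHGGrrHyyy → (answer).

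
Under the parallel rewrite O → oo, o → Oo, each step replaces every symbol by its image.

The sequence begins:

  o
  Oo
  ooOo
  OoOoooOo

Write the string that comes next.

Expanding OoOoooOo: O→oo, o→Oo, O→oo, o→Oo, o→Oo, o→Oo, O→oo, o→Oo. Concatenated: oo Oo oo Oo Oo Oo oo Oo.

ooOoooOoOoOoooOo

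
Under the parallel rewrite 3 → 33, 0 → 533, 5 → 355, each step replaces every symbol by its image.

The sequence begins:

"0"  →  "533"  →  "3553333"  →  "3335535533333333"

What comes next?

Applying the rule to each of the 16 symbols of 3335535533333333 gives the pieces 33 33 33 355 355 33 355 355 33 33 33 33 33 33 33 33, which concatenate to the answer.

333333355355333553553333333333333333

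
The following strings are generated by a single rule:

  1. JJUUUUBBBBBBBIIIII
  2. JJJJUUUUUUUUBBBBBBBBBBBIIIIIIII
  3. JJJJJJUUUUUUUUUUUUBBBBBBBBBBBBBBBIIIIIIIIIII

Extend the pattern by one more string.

JJJJJJJJUUUUUUUUUUUUUUUUBBBBBBBBBBBBBBBBBBBIIIIIIIIIIIIII

The n-th term is 2n J's then 4n U's then 4n+3 B's then 3n+2 I's (n = 1, 2, …).
Setting n = 4 gives 8, 16, 19, 14 characters in each block.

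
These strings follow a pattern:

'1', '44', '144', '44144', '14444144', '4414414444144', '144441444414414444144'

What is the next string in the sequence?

4414414444144144441444414414444144

Each term (from the third on) is the two preceding terms concatenated in order: term 3 = 1·44 = 144.
Continuing: 4414414444144 · 144441444414414444144 gives term 8.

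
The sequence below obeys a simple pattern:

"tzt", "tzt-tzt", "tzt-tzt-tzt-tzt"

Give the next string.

tzt-tzt-tzt-tzt-tzt-tzt-tzt-tzt

s(k+1) = s(k)·-·s(k) — each term doubles the last with '-' between the halves.
One more doubling of tzt-tzt-tzt-tzt gives the answer.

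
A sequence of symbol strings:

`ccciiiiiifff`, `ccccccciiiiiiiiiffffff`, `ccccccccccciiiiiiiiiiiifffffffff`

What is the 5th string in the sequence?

ccccccccccccccccccciiiiiiiiiiiiiiiiiifffffffffffffff

Reading off run lengths: c runs 3, 7, 11; i runs 6, 9, 12; f runs 3, 6, 9 — each is linear in n (n = 1, 2, …).
For term 5, n = 5, so the run lengths are 19, 18, 15.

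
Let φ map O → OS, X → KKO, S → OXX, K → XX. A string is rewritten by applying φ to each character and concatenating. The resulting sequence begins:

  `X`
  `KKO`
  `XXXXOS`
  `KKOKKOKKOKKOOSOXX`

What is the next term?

XXXXOSXXXXOSXXXXOSXXXXOSOSOXXOSKKOKKO

Applying the rule to each of the 17 symbols of KKOKKOKKOKKOOSOXX gives the pieces XX XX OS XX XX OS XX XX OS XX XX OS OS OXX OS KKO KKO, which concatenate to the answer.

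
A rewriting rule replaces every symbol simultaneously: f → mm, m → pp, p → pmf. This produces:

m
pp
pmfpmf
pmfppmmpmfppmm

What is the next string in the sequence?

Rewriting the 14 symbols of pmfppmmpmfppmm one by one yields pmf pp mm pmf pmf pp pp pmf pp mm pmf pmf pp pp; concatenated:

pmfppmmpmfpmfpppppmfppmmpmfpmfpppp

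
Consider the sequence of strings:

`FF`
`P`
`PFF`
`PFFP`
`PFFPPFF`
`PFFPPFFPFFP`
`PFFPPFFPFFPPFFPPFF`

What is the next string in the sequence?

Each term (from the third on) is the previous term followed by the one before it: term 3 = P·FF = PFF.
So term 8 is PFFPPFFPFFPPFFPPFF·PFFPPFFPFFP.

PFFPPFFPFFPPFFPPFFPFFPPFFPFFP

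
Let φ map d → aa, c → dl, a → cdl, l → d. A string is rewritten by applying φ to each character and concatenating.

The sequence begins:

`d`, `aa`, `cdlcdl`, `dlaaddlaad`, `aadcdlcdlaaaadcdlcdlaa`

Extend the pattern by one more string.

Rewriting the 22 symbols of aadcdlcdlaaaadcdlcdlaa one by one yields cdl cdl aa dl aa d dl aa d cdl cdl cdl cdl aa dl aa d dl aa d cdl cdl; concatenated:

cdlcdlaadlaaddlaadcdlcdlcdlcdlaadlaaddlaadcdlcdl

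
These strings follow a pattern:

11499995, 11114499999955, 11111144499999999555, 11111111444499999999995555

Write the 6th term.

The n-th term is 2n 1's then n 4's then 2n+2 9's then n 5's (n = 1, 2, …).
At n = 6 the blocks have lengths 12, 6, 14, 6.

11111111111144444499999999999999555555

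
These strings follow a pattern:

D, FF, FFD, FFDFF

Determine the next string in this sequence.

This is a Fibonacci-style word recurrence s(k) = s(k−1)·s(k−2): e.g. FF·D = FFD.
So term 5 is FFDFF·FFD.

FFDFFFFD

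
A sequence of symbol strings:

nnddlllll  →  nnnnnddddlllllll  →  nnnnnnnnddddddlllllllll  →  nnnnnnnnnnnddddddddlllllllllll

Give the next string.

nnnnnnnnnnnnnnddddddddddlllllllllllll

The n-th term is 3n-1 n's then 2n d's then 2n+3 l's (n = 1, 2, …).
Setting n = 5 gives 14, 10, 13 characters in each block.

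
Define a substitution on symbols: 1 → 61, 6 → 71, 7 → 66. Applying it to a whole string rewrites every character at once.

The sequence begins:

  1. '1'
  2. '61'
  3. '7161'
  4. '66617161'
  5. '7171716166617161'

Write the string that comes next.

66616661666171617171716166617161

Replace each of the 16 characters of 7171716166617161 in place — 66 61 66 61 66 61 71 61 71 71 71 61 66 61 71 61 — and concatenate.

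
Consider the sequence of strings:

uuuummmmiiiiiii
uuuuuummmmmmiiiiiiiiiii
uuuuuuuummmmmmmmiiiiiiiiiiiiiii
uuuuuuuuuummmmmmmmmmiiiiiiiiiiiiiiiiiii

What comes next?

uuuuuuuuuuuummmmmmmmmmmmiiiiiiiiiiiiiiiiiiiiiii

Term n consists of 2n+2 u's, followed by 2n+2 m's, followed by 4n+3 i's (n = 1, 2, …).
Setting n = 5 gives 12, 12, 23 characters in each block.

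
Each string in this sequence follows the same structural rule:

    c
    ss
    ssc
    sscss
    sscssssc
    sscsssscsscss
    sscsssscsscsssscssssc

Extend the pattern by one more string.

From term 3 onward, concatenate the last term with the second-to-last: ss·c = ssc, ssc·ss = sscss, …
The next term joins sscsssscsscsssscssssc and sscsssscsscss.

sscsssscsscsssscsssscsscsssscsscss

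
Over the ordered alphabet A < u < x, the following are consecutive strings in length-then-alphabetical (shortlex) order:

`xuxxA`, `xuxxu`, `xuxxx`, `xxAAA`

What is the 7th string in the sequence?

xxAuA

Advancing 3 positions from xxAAA through xxAAA → xxAAu → xxAAx reaches term 7.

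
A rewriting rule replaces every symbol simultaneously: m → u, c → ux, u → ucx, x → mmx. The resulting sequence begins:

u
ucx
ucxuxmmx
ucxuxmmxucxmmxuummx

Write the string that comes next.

Replace each of the 19 characters of ucxuxmmxucxmmxuummx in place — ucx ux mmx ucx mmx u u mmx ucx ux mmx u u mmx ucx ucx u u mmx — and concatenate.

ucxuxmmxucxmmxuummxucxuxmmxuummxucxucxuummx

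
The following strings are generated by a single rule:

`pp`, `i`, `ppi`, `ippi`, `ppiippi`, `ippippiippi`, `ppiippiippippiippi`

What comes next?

This is a Fibonacci-style word recurrence s(k) = s(k−2)·s(k−1): e.g. pp·i = ppi.
The next term joins ippippiippi and ppiippiippippiippi.

ippippiippippiippiippippiippi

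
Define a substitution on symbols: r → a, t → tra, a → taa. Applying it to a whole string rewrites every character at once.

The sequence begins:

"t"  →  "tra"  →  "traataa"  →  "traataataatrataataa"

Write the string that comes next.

traataataatrataataatrataataatraataatrataataatrataataa

Replace each of the 19 characters of traataataatrataataa in place — tra a taa taa tra taa taa tra taa taa tra a taa tra taa taa tra taa taa — and concatenate.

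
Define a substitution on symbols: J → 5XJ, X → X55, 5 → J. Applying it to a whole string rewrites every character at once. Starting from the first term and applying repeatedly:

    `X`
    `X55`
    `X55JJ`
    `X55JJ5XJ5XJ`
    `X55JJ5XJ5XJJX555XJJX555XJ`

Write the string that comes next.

X55JJ5XJ5XJJX555XJJX555XJ5XJX55JJJX555XJ5XJX55JJJX555XJ

Applying the rule to each of the 25 symbols of X55JJ5XJ5XJJX555XJJX555XJ gives the pieces X55 J J 5XJ 5XJ J X55 5XJ J X55 5XJ 5XJ X55 J J J X55 5XJ 5XJ X55 J J J X55 5XJ, which concatenate to the answer.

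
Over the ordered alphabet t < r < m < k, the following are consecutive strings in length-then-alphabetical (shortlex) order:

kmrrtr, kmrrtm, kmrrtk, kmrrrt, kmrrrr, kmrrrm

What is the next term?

Treat kmrrrm as a base-4 numeral over the given alphabet and add one, carrying through any trailing k's.

kmrrrk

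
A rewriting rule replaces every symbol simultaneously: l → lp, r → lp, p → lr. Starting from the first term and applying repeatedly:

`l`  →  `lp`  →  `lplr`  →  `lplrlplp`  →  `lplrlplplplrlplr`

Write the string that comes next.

φ(lplrlplplplrlplr) expands symbol-by-symbol to lp lr lp lp lp lr lp lr lp lr lp lp lp lr lp lp; joining the 16 pieces gives the next term.

lplrlplplplrlplrlplrlplplplrlplp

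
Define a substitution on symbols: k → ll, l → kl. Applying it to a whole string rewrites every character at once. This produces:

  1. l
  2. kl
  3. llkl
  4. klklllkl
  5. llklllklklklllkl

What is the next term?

Replace each of the 16 characters of llklllklklklllkl in place — kl kl ll kl kl kl ll kl ll kl ll kl kl kl ll kl — and concatenate.

klklllklklklllklllklllklklklllkl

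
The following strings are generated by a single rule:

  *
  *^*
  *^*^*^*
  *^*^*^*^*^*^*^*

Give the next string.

s(k+1) = s(k)·^·s(k) — each term doubles the last with '^' between the halves.
Doubling *^*^*^*^*^*^*^* with '^' between the halves:

*^*^*^*^*^*^*^*^*^*^*^*^*^*^*^*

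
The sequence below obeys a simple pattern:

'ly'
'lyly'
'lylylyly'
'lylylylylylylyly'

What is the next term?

Every step duplicates the string.
Doubling lylylylylylylyly:

lylylylylylylylylylylylylylylyly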